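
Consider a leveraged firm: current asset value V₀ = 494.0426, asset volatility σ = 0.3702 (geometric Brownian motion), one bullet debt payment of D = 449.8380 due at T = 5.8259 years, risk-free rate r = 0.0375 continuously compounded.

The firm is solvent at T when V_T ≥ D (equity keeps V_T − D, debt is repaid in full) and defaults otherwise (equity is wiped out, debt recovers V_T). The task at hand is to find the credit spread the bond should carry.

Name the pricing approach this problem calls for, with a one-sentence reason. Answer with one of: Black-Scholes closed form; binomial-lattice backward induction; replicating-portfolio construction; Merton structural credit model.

framework: Merton structural credit model

Key observation: the question is about default risk generated by asset-value dynamics against a debt face of 449.8380 — the structural framework prices exactly that.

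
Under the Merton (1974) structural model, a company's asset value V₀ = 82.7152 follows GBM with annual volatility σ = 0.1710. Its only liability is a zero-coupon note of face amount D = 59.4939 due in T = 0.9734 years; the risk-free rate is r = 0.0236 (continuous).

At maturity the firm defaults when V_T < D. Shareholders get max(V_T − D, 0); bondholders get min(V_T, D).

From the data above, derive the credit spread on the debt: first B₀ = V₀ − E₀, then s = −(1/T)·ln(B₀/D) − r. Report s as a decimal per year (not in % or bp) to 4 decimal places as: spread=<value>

spread=0.0014

Apply the equity-as-call identities (strike 59.4939, horizon 0.9734 years):
d₁ = [ln(V₀/D) + (r + σ²/2)T] / (σ√T)
   = [ln(82.7152/59.4939) + (0.0236 + 0.5·0.1710²)·0.9734] / (0.1710·√0.9734)
   = [0.329530 + 0.037204] / 0.168710 = 2.173746
d₂ = d₁ − σ√T = 2.173746 − 0.168710 = 2.005035
N(d₁) = 0.985138,  N(d₂) = 0.977520,  e^(−rT) = 0.977290
E₀ = V₀·N(d₁) − D·e^(−rT)·N(d₂)
   = 82.7152·0.985138 − 59.4939·0.977290·0.977520 = 24.650135
B₀ = V₀ − E₀ = 82.7152 − 24.650135 = 58.065065
spread = −(1/T)·ln(B₀/D) − r = −(1/0.9734)·ln(58.065065/59.4939) − 0.0236 = 0.00137389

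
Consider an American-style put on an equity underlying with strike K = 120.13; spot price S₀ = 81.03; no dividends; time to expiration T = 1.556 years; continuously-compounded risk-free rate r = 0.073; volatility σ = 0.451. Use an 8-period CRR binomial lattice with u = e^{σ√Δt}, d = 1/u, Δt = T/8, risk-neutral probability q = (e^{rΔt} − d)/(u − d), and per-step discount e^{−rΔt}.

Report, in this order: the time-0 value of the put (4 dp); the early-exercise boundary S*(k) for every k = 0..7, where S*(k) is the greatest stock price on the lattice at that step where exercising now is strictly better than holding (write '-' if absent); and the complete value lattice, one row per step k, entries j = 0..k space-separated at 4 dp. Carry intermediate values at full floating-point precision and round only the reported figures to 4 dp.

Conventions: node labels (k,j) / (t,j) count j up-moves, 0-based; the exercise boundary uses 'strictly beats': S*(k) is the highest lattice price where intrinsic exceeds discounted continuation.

price = 41.1411
boundary = - 66.4147 54.4356 66.4147 54.4356 66.4147 81.0300 98.8615
tree:
41.1411
53.7153 29.0606
65.6944 40.2337 18.1056
75.5129 53.7153 27.1674 9.0600
83.5604 65.6944 39.1818 15.2675 2.7653
90.1564 75.5129 53.7153 24.9726 5.4586 0.0000
95.5627 83.5604 65.6944 39.1000 10.7747 0.0000 0.0000
99.9939 90.1564 75.5129 53.7153 21.2685 0.0000 0.0000 0.0000
103.6258 95.5627 83.5604 65.6944 39.1000 0.0000 0.0000 0.0000 0.0000

params: Δt=0.19450 u=1.22006 d=0.81963 q=0.48615 e^(-rΔt)=0.98590
t_8 payoffs: 103.6258 95.5627 83.5604 65.6944 39.1000 0.0000 0.0000 0.0000 0.0000
t_7: node(7,0) S=20.1361 payoff=99.9939 vs cont=98.3003 → 99.9939 [stop]  node(7,1) S=29.9736 payoff=90.1564 vs cont=88.4628 → 90.1564 [stop]  node(7,2) S=44.6171 payoff=75.5129 vs cont=73.8193 → 75.5129 [stop]  node(7,3) S=66.4147 payoff=53.7153 vs cont=52.0217 → 53.7153 [stop]  node(7,4) S=98.8615 payoff=21.2685 vs cont=19.8083 → 21.2685 [stop]  node(7,5) S=147.1602 payoff=0.0000 vs cont=0.0000 → 0.0000 [wait]  node(7,6) S=219.0550 payoff=0.0000 vs cont=0.0000 → 0.0000 [wait]  node(7,7) S=326.0740 payoff=0.0000 vs cont=0.0000 → 0.0000 [wait]  ⇒ S*(7)=98.8615
t_6: node(6,0) S=24.5673 payoff=95.5627 vs cont=93.8691 → 95.5627 [stop]  node(6,1) S=36.5696 payoff=83.5604 vs cont=81.8668 → 83.5604 [stop]  node(6,2) S=54.4356 payoff=65.6944 vs cont=64.0008 → 65.6944 [stop]  node(6,3) S=81.0300 payoff=39.1000 vs cont=37.4064 → 39.1000 [stop]  node(6,4) S=120.6171 payoff=0.0000 vs cont=10.7747 → 10.7747 [wait]  node(6,5) S=179.5444 payoff=0.0000 vs cont=0.0000 → 0.0000 [wait]  node(6,6) S=267.2605 payoff=0.0000 vs cont=0.0000 → 0.0000 [wait]  ⇒ S*(6)=81.0300
t_5: node(5,0) S=29.9736 payoff=90.1564 vs cont=88.4628 → 90.1564 [stop]  node(5,1) S=44.6171 payoff=75.5129 vs cont=73.8193 → 75.5129 [stop]  node(5,2) S=66.4147 payoff=53.7153 vs cont=52.0217 → 53.7153 [stop]  node(5,3) S=98.8615 payoff=21.2685 vs cont=24.9726 → 24.9726 [wait]  node(5,4) S=147.1602 payoff=0.0000 vs cont=5.4586 → 5.4586 [wait]  node(5,5) S=219.0550 payoff=0.0000 vs cont=0.0000 → 0.0000 [wait]  ⇒ S*(5)=66.4147
t_4: node(4,0) S=36.5696 payoff=83.5604 vs cont=81.8668 → 83.5604 [stop]  node(4,1) S=54.4356 payoff=65.6944 vs cont=64.0008 → 65.6944 [stop]  node(4,2) S=81.0300 payoff=39.1000 vs cont=39.1818 → 39.1818 [wait]  node(4,3) S=120.6171 payoff=0.0000 vs cont=15.2675 → 15.2675 [wait]  node(4,4) S=179.5444 payoff=0.0000 vs cont=2.7653 → 2.7653 [wait]  ⇒ S*(4)=54.4356
t_3: node(3,0) S=44.6171 payoff=75.5129 vs cont=73.8193 → 75.5129 [stop]  node(3,1) S=66.4147 payoff=53.7153 vs cont=52.0609 → 53.7153 [stop]  node(3,2) S=98.8615 payoff=21.2685 vs cont=27.1674 → 27.1674 [wait]  node(3,3) S=147.1602 payoff=0.0000 vs cont=9.0600 → 9.0600 [wait]  ⇒ S*(3)=66.4147
t_2: node(2,0) S=54.4356 payoff=65.6944 vs cont=64.0008 → 65.6944 [stop]  node(2,1) S=81.0300 payoff=39.1000 vs cont=40.2337 → 40.2337 [wait]  node(2,2) S=120.6171 payoff=0.0000 vs cont=18.1056 → 18.1056 [wait]  ⇒ S*(2)=54.4356
t_1: node(1,0) S=66.4147 payoff=53.7153 vs cont=52.5650 → 53.7153 [stop]  node(1,1) S=98.8615 payoff=21.2685 vs cont=29.0606 → 29.0606 [wait]  ⇒ S*(1)=66.4147
t_0: node(0,0) S=81.0300 payoff=39.1000 vs cont=41.1411 → 41.1411 [wait]  ⇒ S*(0)=-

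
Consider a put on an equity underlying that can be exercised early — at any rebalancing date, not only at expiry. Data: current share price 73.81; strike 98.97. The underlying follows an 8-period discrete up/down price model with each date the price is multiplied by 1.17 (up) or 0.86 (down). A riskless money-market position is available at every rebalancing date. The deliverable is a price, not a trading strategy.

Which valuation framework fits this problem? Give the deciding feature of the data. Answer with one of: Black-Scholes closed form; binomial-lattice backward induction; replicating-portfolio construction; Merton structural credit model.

Key observation: with exercise allowed before expiry on a discrete up/down model (8 steps from spot 73.81), the strike-98.97 put's value must be rolled back through the tree testing early exercise at each node.

framework: binomial-lattice backward induction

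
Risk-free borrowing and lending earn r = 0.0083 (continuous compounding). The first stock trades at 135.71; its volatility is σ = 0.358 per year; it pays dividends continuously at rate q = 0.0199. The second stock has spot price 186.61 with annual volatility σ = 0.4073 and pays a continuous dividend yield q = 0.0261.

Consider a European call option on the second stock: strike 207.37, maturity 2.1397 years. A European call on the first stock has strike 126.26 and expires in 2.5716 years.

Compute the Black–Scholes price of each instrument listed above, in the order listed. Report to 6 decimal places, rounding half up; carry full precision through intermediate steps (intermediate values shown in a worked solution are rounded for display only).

[the second stock call K=207.37]
σ√T = 0.4073·√2.1397 = 0.595787
d₁ = (ln(S/K) + (r−q+σ²/2)T) / (σ√T) = (ln(186.61/207.37) + (0.0083−0.0261+0.4073²/2)·2.1397) / 0.595787 = (-0.105484 + 0.139394) / 0.595787 = 0.056917
d₂ = d₁ − σ√T = 0.056917 − 0.595787 = -0.538870
e^{−rT} = 0.982397
e^{−qT} = 0.945685
N(d₁) = 0.522694,  N(d₂) = 0.294988
price = S·e^{−qT}·N(d₁) − K·e^{−rT}·N(d₂) = 92.242082 − 60.094960 = 32.147122
[the first stock call K=126.26]
σ√T = 0.358·√2.5716 = 0.574096
d₁ = (ln(S/K) + (r−q+σ²/2)T) / (σ√T) = (ln(135.71/126.26) + (0.0083−0.0199+0.358²/2)·2.5716) / 0.574096 = (0.072177 + 0.134963) / 0.574096 = 0.360810
d₂ = d₁ − σ√T = 0.360810 − 0.574096 = -0.213286
e^{−rT} = 0.978882
e^{−qT} = 0.950113
N(d₁) = 0.640879,  N(d₂) = 0.415552
price = S·e^{−qT}·N(d₁) − K·e^{−rT}·N(d₂) = 82.634827 − 51.359560 = 31.275266

price(the second stock call K=207.37) = 32.147122
price(the first stock call K=126.26) = 31.275266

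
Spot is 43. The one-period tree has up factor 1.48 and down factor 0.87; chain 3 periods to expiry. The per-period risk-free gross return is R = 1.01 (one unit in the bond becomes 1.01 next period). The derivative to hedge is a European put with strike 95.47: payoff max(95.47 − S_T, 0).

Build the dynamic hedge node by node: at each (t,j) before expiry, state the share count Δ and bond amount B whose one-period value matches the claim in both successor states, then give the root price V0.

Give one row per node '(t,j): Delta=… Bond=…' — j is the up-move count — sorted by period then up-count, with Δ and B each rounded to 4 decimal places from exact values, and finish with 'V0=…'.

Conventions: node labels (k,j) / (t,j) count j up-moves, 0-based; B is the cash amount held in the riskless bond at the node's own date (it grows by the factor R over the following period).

(0,0): Delta=-0.9135 Bond=89.4593
(1,0): Delta=-1.0000 Bond=93.5889
(1,1): Delta=-0.7429 Bond=79.4935
(2,0): Delta=-1.0000 Bond=94.5248
(2,1): Delta=-1.0000 Bond=94.5248
(2,2): Delta=-0.2354 Bond=32.4950
V0=50.1777

Since d<R<u, set p* = (R−d)/(u−d) = 0.2295; price each node as the discounted p*-expectation of its children.
At maturity the claim pays: V(3,0)=67.1544, V(3,1)=47.3009, V(3,2)=13.5271, V(3,3)=0.0000
Node (2,0) S=32.5467: V=(p*·47.3009+(1−p*)·67.1544)/1.01=61.9781; Δ=(47.3009−67.1544)/(48.1691−28.3156)=-1.0000; B=V−Δ·S=94.5248
Node (2,1) S=55.3668: V=(p*·13.5271+(1−p*)·47.3009)/1.01=39.1580; Δ=(13.5271−47.3009)/(81.9429−48.1691)=-1.0000; B=V−Δ·S=94.5248
Node (2,2) S=94.1872: V=(p*·0.0000+(1−p*)·13.5271)/1.01=10.3194; Δ=(0.0000−13.5271)/(139.3971−81.9429)=-0.2354; B=V−Δ·S=32.4950
Node (1,0) S=37.4100: V=(p*·39.1580+(1−p*)·61.9781)/1.01=56.1789; Δ=(39.1580−61.9781)/(55.3668−32.5467)=-1.0000; B=V−Δ·S=93.5889
Node (1,1) S=63.6400: V=(p*·10.3194+(1−p*)·39.1580)/1.01=32.2171; Δ=(10.3194−39.1580)/(94.1872−55.3668)=-0.7429; B=V−Δ·S=79.4935
Node (0,0) S=43.0000: V=(p*·32.2171+(1−p*)·56.1789)/1.01=50.1777; Δ=(32.2171−56.1789)/(63.6400−37.4100)=-0.9135; B=V−Δ·S=89.4593
Sanity check at the root: Δ(0,0)·S0 + B(0,0) reproduces V0 = 50.1777.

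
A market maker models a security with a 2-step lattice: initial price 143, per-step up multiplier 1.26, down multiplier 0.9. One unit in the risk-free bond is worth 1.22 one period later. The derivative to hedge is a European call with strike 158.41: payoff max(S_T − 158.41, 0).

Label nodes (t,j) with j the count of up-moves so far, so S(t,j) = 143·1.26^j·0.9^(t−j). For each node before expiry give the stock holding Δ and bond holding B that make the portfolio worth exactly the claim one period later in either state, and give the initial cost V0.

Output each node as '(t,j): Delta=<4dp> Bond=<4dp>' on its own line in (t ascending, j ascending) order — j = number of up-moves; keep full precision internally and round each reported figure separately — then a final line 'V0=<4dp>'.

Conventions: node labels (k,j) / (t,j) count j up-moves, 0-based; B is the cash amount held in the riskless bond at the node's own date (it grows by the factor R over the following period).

Since d<R<u, set p* = (R−d)/(u−d) = 0.8889; price each node as the discounted p*-expectation of its children.
Expiry values: V(2,0)=0.0000, V(2,1)=3.7520, V(2,2)=68.6168
(1,0): S=128.7000. Δ = (V_up−V_dn)/(S_up−S_dn) = (3.7520−0.0000)/(162.1620−115.8300) = 0.0810. V = [p*·3.7520 + (1−p*)·0.0000]/1.22 = 2.7337. B = V − Δ·S = -7.6885.
(1,1): S=180.1800. Δ = (V_up−V_dn)/(S_up−S_dn) = (68.6168−3.7520)/(227.0268−162.1620) = 1.0000. V = [p*·68.6168 + (1−p*)·3.7520]/1.22 = 50.3357. B = V − Δ·S = -129.8443.
(0,0): S=143.0000. Δ = (V_up−V_dn)/(S_up−S_dn) = (50.3357−2.7337)/(180.1800−128.7000) = 0.9247. V = [p*·50.3357 + (1−p*)·2.7337]/1.22 = 36.9235. B = V − Δ·S = -95.3044.
As a check, the time-0 holding Δ(0,0)·S0 + B(0,0) comes to 36.9235 — exactly V0.

(0,0): Delta=0.9247 Bond=-95.3044
(1,0): Delta=0.0810 Bond=-7.6885
(1,1): Delta=1.0000 Bond=-129.8443
V0=36.9235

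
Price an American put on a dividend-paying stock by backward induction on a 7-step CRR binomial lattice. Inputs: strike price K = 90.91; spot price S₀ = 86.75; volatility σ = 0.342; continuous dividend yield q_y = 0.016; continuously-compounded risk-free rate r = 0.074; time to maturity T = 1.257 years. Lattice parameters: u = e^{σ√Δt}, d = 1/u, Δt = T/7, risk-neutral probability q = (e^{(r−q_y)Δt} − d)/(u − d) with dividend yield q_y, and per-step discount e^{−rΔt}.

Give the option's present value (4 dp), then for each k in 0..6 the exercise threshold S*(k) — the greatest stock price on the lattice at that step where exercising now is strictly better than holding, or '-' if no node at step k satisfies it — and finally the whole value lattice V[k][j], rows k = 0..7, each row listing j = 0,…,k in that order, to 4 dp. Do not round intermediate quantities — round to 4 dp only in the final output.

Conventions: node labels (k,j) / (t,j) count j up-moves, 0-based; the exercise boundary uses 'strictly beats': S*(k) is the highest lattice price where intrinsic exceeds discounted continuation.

price = 12.8712
boundary = - - 64.9215 56.1628 64.9215 56.1628 64.9215
tree:
12.8712
18.6146 7.4683
25.9885 11.7338 3.3998
34.7472 17.8302 5.9473 0.9415
42.3243 25.9885 10.1434 1.9075 0.0000
48.8792 34.7472 16.6891 3.8646 0.0000 0.0000
54.5497 42.3243 25.9885 7.8299 0.0000 0.0000 0.0000
59.4552 48.8792 34.7472 15.8637 0.0000 0.0000 0.0000 0.0000

Δt=0.17957  u=1.15595  d=0.86509  q=0.49983  discount=0.98680
step 7 (expiry): payoffs max(K−S,0) = 59.4552 48.8792 34.7472 15.8637 0.0000 0.0000 0.0000 0.0000
step 6: (k=6,j=0): S=36.3603, K−S=54.5497, hold=53.4540 ⇒ V=54.5497 exercise | (k=6,j=1): S=48.5857, K−S=42.3243, hold=41.2637 ⇒ V=42.3243 exercise | (k=6,j=2): S=64.9215, K−S=25.9885, hold=24.9747 ⇒ V=25.9885 exercise | (k=6,j=3): S=86.7500, K−S=4.1600, hold=7.8299 ⇒ V=7.8299 continue | (k=6,j=4): S=115.9178, K−S=0.0000, hold=0.0000 ⇒ V=0.0000 continue | (k=6,j=5): S=154.8927, K−S=0.0000, hold=0.0000 ⇒ V=0.0000 continue | (k=6,j=6): S=206.9719, K−S=0.0000, hold=0.0000 ⇒ V=0.0000 continue  boundary S*=64.9215
step 5: (k=5,j=0): S=42.0308, K−S=48.8792, hold=47.7997 ⇒ V=48.8792 exercise | (k=5,j=1): S=56.1628, K−S=34.7472, hold=33.7083 ⇒ V=34.7472 exercise | (k=5,j=2): S=75.0463, K−S=15.8637, hold=16.6891 ⇒ V=16.6891 continue | (k=5,j=3): S=100.2790, K−S=0.0000, hold=3.8646 ⇒ V=3.8646 continue | (k=5,j=4): S=133.9956, K−S=0.0000, hold=0.0000 ⇒ V=0.0000 continue | (k=5,j=5): S=179.0487, K−S=0.0000, hold=0.0000 ⇒ V=0.0000 continue  boundary S*=56.1628
step 4: (k=4,j=0): S=48.5857, K−S=42.3243, hold=41.2637 ⇒ V=42.3243 exercise | (k=4,j=1): S=64.9215, K−S=25.9885, hold=25.3818 ⇒ V=25.9885 exercise | (k=4,j=2): S=86.7500, K−S=4.1600, hold=10.1434 ⇒ V=10.1434 continue | (k=4,j=3): S=115.9178, K−S=0.0000, hold=1.9075 ⇒ V=1.9075 continue | (k=4,j=4): S=154.8927, K−S=0.0000, hold=0.0000 ⇒ V=0.0000 continue  boundary S*=64.9215
step 3: (k=3,j=0): S=56.1628, K−S=34.7472, hold=33.7083 ⇒ V=34.7472 exercise | (k=3,j=1): S=75.0463, K−S=15.8637, hold=17.8302 ⇒ V=17.8302 continue | (k=3,j=2): S=100.2790, K−S=0.0000, hold=5.9473 ⇒ V=5.9473 continue | (k=3,j=3): S=133.9956, K−S=0.0000, hold=0.9415 ⇒ V=0.9415 continue  boundary S*=56.1628
step 2: (k=2,j=0): S=64.9215, K−S=25.9885, hold=25.9446 ⇒ V=25.9885 exercise | (k=2,j=1): S=86.7500, K−S=4.1600, hold=11.7338 ⇒ V=11.7338 continue | (k=2,j=2): S=115.9178, K−S=0.0000, hold=3.3998 ⇒ V=3.3998 continue  boundary S*=64.9215
step 1: (k=1,j=0): S=75.0463, K−S=15.8637, hold=18.6146 ⇒ V=18.6146 continue | (k=1,j=1): S=100.2790, K−S=0.0000, hold=7.4683 ⇒ V=7.4683 continue  boundary S*=-
step 0: (k=0,j=0): S=86.7500, K−S=4.1600, hold=12.8712 ⇒ V=12.8712 continue  boundary S*=-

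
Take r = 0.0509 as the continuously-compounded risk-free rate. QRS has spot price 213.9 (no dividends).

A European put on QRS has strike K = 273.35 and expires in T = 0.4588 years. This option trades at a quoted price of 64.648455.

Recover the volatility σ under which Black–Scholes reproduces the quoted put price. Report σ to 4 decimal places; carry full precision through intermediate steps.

At σ = 0.4831 the Black–Scholes value reproduces the quote:
σ√T = 0.4831·√0.4588 = 0.327227
d₁ = (ln(S/K) + (r+σ²/2)T) / (σ√T) = (ln(213.9/273.35) + (0.0509+0.4831²/2)·0.4588) / 0.327227 = (-0.245244 + 0.076892) / 0.327227 = -0.514484
d₂ = d₁ − σ√T = -0.514484 − 0.327227 = -0.841710
e^{−rT} = 0.976918
N(−d₁) = 0.696543,  N(−d₂) = 0.800025
V = K·e^{−rT}·N(−d₂) − S·N(−d₁) = 213.639023 − 148.990569 = 64.648455 (matching the quote); vega is positive throughout, so no other σ reproduces this price

sigma = 0.4831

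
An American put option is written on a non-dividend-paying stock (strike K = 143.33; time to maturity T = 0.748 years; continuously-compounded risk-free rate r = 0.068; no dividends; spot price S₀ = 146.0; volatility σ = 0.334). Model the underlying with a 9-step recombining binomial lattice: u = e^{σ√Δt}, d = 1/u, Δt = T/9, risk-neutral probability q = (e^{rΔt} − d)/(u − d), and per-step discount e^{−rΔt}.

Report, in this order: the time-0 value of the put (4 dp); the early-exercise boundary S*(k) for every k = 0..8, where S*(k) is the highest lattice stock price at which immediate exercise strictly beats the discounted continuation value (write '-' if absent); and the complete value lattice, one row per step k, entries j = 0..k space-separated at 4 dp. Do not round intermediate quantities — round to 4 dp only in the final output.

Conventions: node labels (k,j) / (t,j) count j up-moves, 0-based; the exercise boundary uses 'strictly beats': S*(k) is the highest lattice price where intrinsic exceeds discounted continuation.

Δt=0.08311  u=1.10108  d=0.90820  q=0.50533  discount=0.99436
step 9 (expiry): payoffs max(K−S,0) = 81.9547 68.9204 53.1180 33.9596 10.7326 0.0000 0.0000 0.0000 0.0000 0.0000
step 8: (k=8,j=0): S=67.5789, K−S=75.7511, hold=74.9433 ⇒ V=75.7511 exercise | (k=8,j=1): S=81.9307, K−S=61.3993, hold=60.5916 ⇒ V=61.3993 exercise | (k=8,j=2): S=99.3304, K−S=43.9996, hold=43.1919 ⇒ V=43.9996 exercise | (k=8,j=3): S=120.4252, K−S=22.9048, hold=22.0970 ⇒ V=22.9048 exercise | (k=8,j=4): S=146.0000, K−S=0.0000, hold=5.2791 ⇒ V=5.2791 continue | (k=8,j=5): S=177.0061, K−S=0.0000, hold=0.0000 ⇒ V=0.0000 continue | (k=8,j=6): S=214.5970, K−S=0.0000, hold=0.0000 ⇒ V=0.0000 continue | (k=8,j=7): S=260.1712, K−S=0.0000, hold=0.0000 ⇒ V=0.0000 continue | (k=8,j=8): S=315.4239, K−S=0.0000, hold=0.0000 ⇒ V=0.0000 continue  boundary S*=120.4252
step 7: (k=7,j=0): S=74.4096, K−S=68.9204, hold=68.1127 ⇒ V=68.9204 exercise | (k=7,j=1): S=90.2120, K−S=53.1180, hold=52.3103 ⇒ V=53.1180 exercise | (k=7,j=2): S=109.3704, K−S=33.9596, hold=33.1519 ⇒ V=33.9596 exercise | (k=7,j=3): S=132.5974, K−S=10.7326, hold=13.9191 ⇒ V=13.9191 continue | (k=7,j=4): S=160.7573, K−S=0.0000, hold=2.5967 ⇒ V=2.5967 continue | (k=7,j=5): S=194.8974, K−S=0.0000, hold=0.0000 ⇒ V=0.0000 continue | (k=7,j=6): S=236.2879, K−S=0.0000, hold=0.0000 ⇒ V=0.0000 continue | (k=7,j=7): S=286.4685, K−S=0.0000, hold=0.0000 ⇒ V=0.0000 continue  boundary S*=109.3704
step 6: (k=6,j=0): S=81.9307, K−S=61.3993, hold=60.5916 ⇒ V=61.3993 exercise | (k=6,j=1): S=99.3304, K−S=43.9996, hold=43.1919 ⇒ V=43.9996 exercise | (k=6,j=2): S=120.4252, K−S=22.9048, hold=23.6982 ⇒ V=23.6982 continue | (k=6,j=3): S=146.0000, K−S=0.0000, hold=8.1514 ⇒ V=8.1514 continue | (k=6,j=4): S=177.0061, K−S=0.0000, hold=1.2773 ⇒ V=1.2773 continue | (k=6,j=5): S=214.5970, K−S=0.0000, hold=0.0000 ⇒ V=0.0000 continue | (k=6,j=6): S=260.1712, K−S=0.0000, hold=0.0000 ⇒ V=0.0000 continue  boundary S*=99.3304
step 5: (k=5,j=0): S=90.2120, K−S=53.1180, hold=52.3103 ⇒ V=53.1180 exercise | (k=5,j=1): S=109.3704, K−S=33.9596, hold=33.5506 ⇒ V=33.9596 exercise | (k=5,j=2): S=132.5974, K−S=10.7326, hold=15.7526 ⇒ V=15.7526 continue | (k=5,j=3): S=160.7573, K−S=0.0000, hold=4.6513 ⇒ V=4.6513 continue | (k=5,j=4): S=194.8974, K−S=0.0000, hold=0.6283 ⇒ V=0.6283 continue | (k=5,j=5): S=236.2879, K−S=0.0000, hold=0.0000 ⇒ V=0.0000 continue  boundary S*=109.3704
step 4: (k=4,j=0): S=99.3304, K−S=43.9996, hold=43.1919 ⇒ V=43.9996 exercise | (k=4,j=1): S=120.4252, K−S=22.9048, hold=24.6195 ⇒ V=24.6195 continue | (k=4,j=2): S=146.0000, K−S=0.0000, hold=10.0856 ⇒ V=10.0856 continue | (k=4,j=3): S=177.0061, K−S=0.0000, hold=2.6036 ⇒ V=2.6036 continue | (k=4,j=4): S=214.5970, K−S=0.0000, hold=0.3090 ⇒ V=0.3090 continue  boundary S*=99.3304
step 3: (k=3,j=0): S=109.3704, K−S=33.9596, hold=34.0135 ⇒ V=34.0135 continue | (k=3,j=1): S=132.5974, K−S=10.7326, hold=17.1777 ⇒ V=17.1777 continue | (k=3,j=2): S=160.7573, K−S=0.0000, hold=6.2692 ⇒ V=6.2692 continue | (k=3,j=3): S=194.8974, K−S=0.0000, hold=1.4359 ⇒ V=1.4359 continue  boundary S*=-
step 2: (k=2,j=0): S=120.4252, K−S=22.9048, hold=25.3621 ⇒ V=25.3621 continue | (k=2,j=1): S=146.0000, K−S=0.0000, hold=11.5996 ⇒ V=11.5996 continue | (k=2,j=2): S=177.0061, K−S=0.0000, hold=3.8052 ⇒ V=3.8052 continue  boundary S*=-
step 1: (k=1,j=0): S=132.5974, K−S=10.7326, hold=18.3038 ⇒ V=18.3038 continue | (k=1,j=1): S=160.7573, K−S=0.0000, hold=7.6177 ⇒ V=7.6177 continue  boundary S*=-
step 0: (k=0,j=0): S=146.0000, K−S=0.0000, hold=12.8310 ⇒ V=12.8310 continue  boundary S*=-

price = 12.8310
boundary = - - - - 99.3304 109.3704 99.3304 109.3704 120.4252
tree:
12.8310
18.3038 7.6177
25.3621 11.5996 3.8052
34.0135 17.1777 6.2692 1.4359
43.9996 24.6195 10.0856 2.6036 0.3090
53.1180 33.9596 15.7526 4.6513 0.6283 0.0000
61.3993 43.9996 23.6982 8.1514 1.2773 0.0000 0.0000
68.9204 53.1180 33.9596 13.9191 2.5967 0.0000 0.0000 0.0000
75.7511 61.3993 43.9996 22.9048 5.2791 0.0000 0.0000 0.0000 0.0000
81.9547 68.9204 53.1180 33.9596 10.7326 0.0000 0.0000 0.0000 0.0000 0.0000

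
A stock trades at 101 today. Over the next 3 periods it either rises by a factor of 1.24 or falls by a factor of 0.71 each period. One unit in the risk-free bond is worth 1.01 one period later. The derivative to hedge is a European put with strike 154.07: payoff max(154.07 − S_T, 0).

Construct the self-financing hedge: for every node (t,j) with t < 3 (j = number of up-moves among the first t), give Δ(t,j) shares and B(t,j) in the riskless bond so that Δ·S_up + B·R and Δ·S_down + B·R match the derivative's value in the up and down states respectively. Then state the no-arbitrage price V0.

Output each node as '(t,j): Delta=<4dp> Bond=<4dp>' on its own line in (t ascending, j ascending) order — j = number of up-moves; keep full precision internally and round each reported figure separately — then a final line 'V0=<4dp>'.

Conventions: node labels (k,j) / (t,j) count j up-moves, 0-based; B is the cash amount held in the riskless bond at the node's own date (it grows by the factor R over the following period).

Arbitrage-free pricing uses the up-move probability p* = (R−d)/(u−d) = 0.5660, discounting each step at R = 1.01.
Expiry values: V(3,0)=117.9210, V(3,1)=90.9365, V(3,2)=43.8087, V(3,3)=0.0000
  t=2,j=0: stock 50.9141 → up 63.1335 (V=90.9365), down 36.1490 (V=117.9210). Price 101.6305; hedge Δ=-1.0000, bond B=152.5446.
  t=2,j=1: stock 88.9204 → up 110.2613 (V=43.8087), down 63.1335 (V=90.9365). Price 63.6242; hedge Δ=-1.0000, bond B=152.5446.
  t=2,j=2: stock 155.2976 → up 192.5690 (V=0.0000), down 110.2613 (V=43.8087). Price 18.8231; hedge Δ=-0.5323, bond B=101.4810.
  t=1,j=0: stock 71.7100 → up 88.9204 (V=63.6242), down 50.9141 (V=101.6305). Price 79.3242; hedge Δ=-1.0000, bond B=151.0342.
  t=1,j=1: stock 125.2400 → up 155.2976 (V=18.8231), down 88.9204 (V=63.6242). Price 37.8862; hedge Δ=-0.6749, bond B=122.4165.
  t=0,j=0: stock 101.0000 → up 125.2400 (V=37.8862), down 71.7100 (V=79.3242). Price 55.3156; hedge Δ=-0.7741, bond B=133.5005.
Check: Δ(0,0)·S0 + B(0,0) = 55.3156 = V0.

(0,0): Delta=-0.7741 Bond=133.5005
(1,0): Delta=-1.0000 Bond=151.0342
(1,1): Delta=-0.6749 Bond=122.4165
(2,0): Delta=-1.0000 Bond=152.5446
(2,1): Delta=-1.0000 Bond=152.5446
(2,2): Delta=-0.5323 Bond=101.4810
V0=55.3156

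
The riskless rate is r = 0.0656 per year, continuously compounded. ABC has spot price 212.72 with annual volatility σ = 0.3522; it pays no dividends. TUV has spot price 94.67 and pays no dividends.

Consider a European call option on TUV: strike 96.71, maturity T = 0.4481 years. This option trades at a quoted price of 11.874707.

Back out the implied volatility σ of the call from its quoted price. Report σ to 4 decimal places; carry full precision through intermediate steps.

sigma = 0.4581

At σ = 0.4581 the Black–Scholes value reproduces the quote:
σ√T = 0.4581·√0.4481 = 0.306653
d₁ = (ln(S/K) + (r+σ²/2)T) / (σ√T) = (ln(94.67/96.71) + (0.0656+0.4581²/2)·0.4481) / 0.306653 = (-0.021320 + 0.076414) / 0.306653 = 0.179662
d₂ = d₁ − σ√T = 0.179662 − 0.306653 = -0.126992
e^{−rT} = 0.971032
N(d₁) = 0.571291,  N(d₂) = 0.449473
V = S·N(d₁) − K·e^{−rT}·N(d₂) = 54.084110 − 42.209403 = 11.874707 (the observed quote) — the price is monotone increasing in volatility, hence this σ is the only solution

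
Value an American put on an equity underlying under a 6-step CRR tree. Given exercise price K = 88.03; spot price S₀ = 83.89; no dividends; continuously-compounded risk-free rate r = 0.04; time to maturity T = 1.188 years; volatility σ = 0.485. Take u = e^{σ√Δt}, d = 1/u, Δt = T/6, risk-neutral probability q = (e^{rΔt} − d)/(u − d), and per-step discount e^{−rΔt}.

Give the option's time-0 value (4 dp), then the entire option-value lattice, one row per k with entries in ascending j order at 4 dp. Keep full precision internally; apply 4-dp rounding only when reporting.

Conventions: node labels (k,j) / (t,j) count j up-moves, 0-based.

price = 18.0790
tree:
18.0790
25.3093 10.0542
34.1733 15.5250 3.9202
44.1231 23.2893 6.8410 0.6207
52.6460 33.5473 11.8637 1.1684 0.0000
59.5145 44.1231 20.4241 2.1993 0.0000 0.0000
65.0497 52.6460 33.5473 4.1400 0.0000 0.0000 0.0000

Δt=0.19800  u=1.24087  d=0.80589  q=0.46454  discount=0.99211
step 6 (expiry): payoffs max(K−S,0) = 65.0497 52.6460 33.5473 4.1400 0.0000 0.0000 0.0000
k=5: (k=5,j=0): S=28.5155, K−S=59.5145, hold=58.8200 ⇒ V=59.5145 exercise | (k=5,j=1): S=43.9069, K−S=44.1231, hold=43.4286 ⇒ V=44.1231 exercise | (k=5,j=2): S=67.6059, K−S=20.4241, hold=19.7297 ⇒ V=20.4241 exercise | (k=5,j=3): S=104.0964, K−S=0.0000, hold=2.1993 ⇒ V=2.1993 continue | (k=5,j=4): S=160.2829, K−S=0.0000, hold=0.0000 ⇒ V=0.0000 continue | (k=5,j=5): S=246.7963, K−S=0.0000, hold=0.0000 ⇒ V=0.0000 continue
k=4: (k=4,j=0): S=35.3840, K−S=52.6460, hold=51.9515 ⇒ V=52.6460 exercise | (k=4,j=1): S=54.4827, K−S=33.5473, hold=32.8528 ⇒ V=33.5473 exercise | (k=4,j=2): S=83.8900, K−S=4.1400, hold=11.8637 ⇒ V=11.8637 continue | (k=4,j=3): S=129.1700, K−S=0.0000, hold=1.1684 ⇒ V=1.1684 continue | (k=4,j=4): S=198.8900, K−S=0.0000, hold=0.0000 ⇒ V=0.0000 continue
k=3: (k=3,j=0): S=43.9069, K−S=44.1231, hold=43.4286 ⇒ V=44.1231 exercise | (k=3,j=1): S=67.6059, K−S=20.4241, hold=23.2893 ⇒ V=23.2893 continue | (k=3,j=2): S=104.0964, K−S=0.0000, hold=6.8410 ⇒ V=6.8410 continue | (k=3,j=3): S=160.2829, K−S=0.0000, hold=0.6207 ⇒ V=0.6207 continue
k=2: (k=2,j=0): S=54.4827, K−S=33.5473, hold=34.1733 ⇒ V=34.1733 continue | (k=2,j=1): S=83.8900, K−S=4.1400, hold=15.5250 ⇒ V=15.5250 continue | (k=2,j=2): S=129.1700, K−S=0.0000, hold=3.9202 ⇒ V=3.9202 continue
k=1: (k=1,j=0): S=67.6059, K−S=20.4241, hold=25.3093 ⇒ V=25.3093 continue | (k=1,j=1): S=104.0964, K−S=0.0000, hold=10.0542 ⇒ V=10.0542 continue
k=0: (k=0,j=0): S=83.8900, K−S=4.1400, hold=18.0790 ⇒ V=18.0790 continue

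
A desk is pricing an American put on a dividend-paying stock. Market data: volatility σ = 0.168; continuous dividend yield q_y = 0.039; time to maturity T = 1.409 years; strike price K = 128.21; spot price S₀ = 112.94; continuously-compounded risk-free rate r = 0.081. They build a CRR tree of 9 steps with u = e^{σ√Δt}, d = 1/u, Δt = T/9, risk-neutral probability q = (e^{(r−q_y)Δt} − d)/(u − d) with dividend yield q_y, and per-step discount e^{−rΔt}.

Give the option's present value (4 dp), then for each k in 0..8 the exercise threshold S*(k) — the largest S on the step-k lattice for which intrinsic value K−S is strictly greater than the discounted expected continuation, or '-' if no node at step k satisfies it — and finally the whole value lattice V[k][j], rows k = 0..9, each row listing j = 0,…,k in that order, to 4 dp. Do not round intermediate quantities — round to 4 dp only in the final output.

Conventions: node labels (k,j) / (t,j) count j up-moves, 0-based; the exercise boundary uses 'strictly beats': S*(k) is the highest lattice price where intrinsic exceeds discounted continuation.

price = 16.0197
boundary = - 105.6767 98.8804 105.6767 98.8804 105.6767 112.9400 105.6767 112.9400
tree:
16.0197
22.5333 10.6957
29.3296 15.7613 6.5129
35.6887 22.5333 10.2047 3.4338
41.6389 29.3296 15.4614 5.8427 1.4052
47.2064 35.6887 22.5333 9.6348 2.6597 0.3395
52.4159 41.6389 29.3296 15.2700 4.9275 0.7362 0.0000
57.2903 47.2064 35.6887 22.5333 8.8635 1.5965 0.0000 0.0000
61.8513 52.4159 41.6389 29.3296 15.2700 3.4620 0.0000 0.0000 0.0000
66.1189 57.2903 47.2064 35.6887 22.5333 7.5074 0.0000 0.0000 0.0000 0.0000

Δt=0.15656  u=1.06873  d=0.93569  q=0.53297  discount=0.98740
step 9 (expiry): payoffs max(K−S,0) = 66.1189 57.2903 47.2064 35.6887 22.5333 7.5074 0.0000 0.0000 0.0000 0.0000
step 8: (k=8,j=0): S=66.3587, K−S=61.8513, hold=60.6397 ⇒ V=61.8513 exercise | (k=8,j=1): S=75.7941, K−S=52.4159, hold=51.2617 ⇒ V=52.4159 exercise | (k=8,j=2): S=86.5711, K−S=41.6389, hold=40.5503 ⇒ V=41.6389 exercise | (k=8,j=3): S=98.8804, K−S=29.3296, hold=28.3159 ⇒ V=29.3296 exercise | (k=8,j=4): S=112.9400, K−S=15.2700, hold=14.3419 ⇒ V=15.2700 exercise | (k=8,j=5): S=128.9987, K−S=0.0000, hold=3.4620 ⇒ V=3.4620 continue | (k=8,j=6): S=147.3407, K−S=0.0000, hold=0.0000 ⇒ V=0.0000 continue | (k=8,j=7): S=168.2907, K−S=0.0000, hold=0.0000 ⇒ V=0.0000 continue | (k=8,j=8): S=192.2196, K−S=0.0000, hold=0.0000 ⇒ V=0.0000 continue  boundary S*=112.9400
step 7: (k=7,j=0): S=70.9197, K−S=57.2903, hold=56.1065 ⇒ V=57.2903 exercise | (k=7,j=1): S=81.0036, K−S=47.2064, hold=46.0840 ⇒ V=47.2064 exercise | (k=7,j=2): S=92.5213, K−S=35.6887, hold=34.6364 ⇒ V=35.6887 exercise | (k=7,j=3): S=105.6767, K−S=22.5333, hold=21.5610 ⇒ V=22.5333 exercise | (k=7,j=4): S=120.7026, K−S=7.5074, hold=8.8635 ⇒ V=8.8635 continue | (k=7,j=5): S=137.8650, K−S=0.0000, hold=1.5965 ⇒ V=1.5965 continue | (k=7,j=6): S=157.4677, K−S=0.0000, hold=0.0000 ⇒ V=0.0000 continue | (k=7,j=7): S=179.8577, K−S=0.0000, hold=0.0000 ⇒ V=0.0000 continue  boundary S*=105.6767
step 6: (k=6,j=0): S=75.7941, K−S=52.4159, hold=51.2617 ⇒ V=52.4159 exercise | (k=6,j=1): S=86.5711, K−S=41.6389, hold=40.5503 ⇒ V=41.6389 exercise | (k=6,j=2): S=98.8804, K−S=29.3296, hold=28.3159 ⇒ V=29.3296 exercise | (k=6,j=3): S=112.9400, K−S=15.2700, hold=15.0556 ⇒ V=15.2700 exercise | (k=6,j=4): S=128.9987, K−S=0.0000, hold=4.9275 ⇒ V=4.9275 continue | (k=6,j=5): S=147.3407, K−S=0.0000, hold=0.7362 ⇒ V=0.7362 continue | (k=6,j=6): S=168.2907, K−S=0.0000, hold=0.0000 ⇒ V=0.0000 continue  boundary S*=112.9400
step 5: (k=5,j=0): S=81.0036, K−S=47.2064, hold=46.0840 ⇒ V=47.2064 exercise | (k=5,j=1): S=92.5213, K−S=35.6887, hold=34.6364 ⇒ V=35.6887 exercise | (k=5,j=2): S=105.6767, K−S=22.5333, hold=21.5610 ⇒ V=22.5333 exercise | (k=5,j=3): S=120.7026, K−S=7.5074, hold=9.6348 ⇒ V=9.6348 continue | (k=5,j=4): S=137.8650, K−S=0.0000, hold=2.6597 ⇒ V=2.6597 continue | (k=5,j=5): S=157.4677, K−S=0.0000, hold=0.3395 ⇒ V=0.3395 continue  boundary S*=105.6767
step 4: (k=4,j=0): S=86.5711, K−S=41.6389, hold=40.5503 ⇒ V=41.6389 exercise | (k=4,j=1): S=98.8804, K−S=29.3296, hold=28.3159 ⇒ V=29.3296 exercise | (k=4,j=2): S=112.9400, K−S=15.2700, hold=15.4614 ⇒ V=15.4614 continue | (k=4,j=3): S=128.9987, K−S=0.0000, hold=5.8427 ⇒ V=5.8427 continue | (k=4,j=4): S=147.3407, K−S=0.0000, hold=1.4052 ⇒ V=1.4052 continue  boundary S*=98.8804
step 3: (k=3,j=0): S=92.5213, K−S=35.6887, hold=34.6364 ⇒ V=35.6887 exercise | (k=3,j=1): S=105.6767, K−S=22.5333, hold=21.6618 ⇒ V=22.5333 exercise | (k=3,j=2): S=120.7026, K−S=7.5074, hold=10.2047 ⇒ V=10.2047 continue | (k=3,j=3): S=137.8650, K−S=0.0000, hold=3.4338 ⇒ V=3.4338 continue  boundary S*=105.6767
step 2: (k=2,j=0): S=98.8804, K−S=29.3296, hold=28.3159 ⇒ V=29.3296 exercise | (k=2,j=1): S=112.9400, K−S=15.2700, hold=15.7613 ⇒ V=15.7613 continue | (k=2,j=2): S=128.9987, K−S=0.0000, hold=6.5129 ⇒ V=6.5129 continue  boundary S*=98.8804
step 1: (k=1,j=0): S=105.6767, K−S=22.5333, hold=21.8196 ⇒ V=22.5333 exercise | (k=1,j=1): S=120.7026, K−S=7.5074, hold=10.6957 ⇒ V=10.6957 continue  boundary S*=105.6767
step 0: (k=0,j=0): S=112.9400, K−S=15.2700, hold=16.0197 ⇒ V=16.0197 continue  boundary S*=-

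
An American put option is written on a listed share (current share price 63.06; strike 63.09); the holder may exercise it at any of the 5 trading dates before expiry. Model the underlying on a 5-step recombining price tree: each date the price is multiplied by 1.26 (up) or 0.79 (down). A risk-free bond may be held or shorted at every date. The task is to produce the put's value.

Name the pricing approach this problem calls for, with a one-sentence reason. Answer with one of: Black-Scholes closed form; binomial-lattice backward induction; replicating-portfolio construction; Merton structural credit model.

Key observation: the put (strike 63.09 on spot 63.06) is American-style on a 5-step discrete price model, so the early-exercise decision at every node requires stepwise backward valuation — a closed form cannot price the exercise right.

framework: binomial-lattice backward induction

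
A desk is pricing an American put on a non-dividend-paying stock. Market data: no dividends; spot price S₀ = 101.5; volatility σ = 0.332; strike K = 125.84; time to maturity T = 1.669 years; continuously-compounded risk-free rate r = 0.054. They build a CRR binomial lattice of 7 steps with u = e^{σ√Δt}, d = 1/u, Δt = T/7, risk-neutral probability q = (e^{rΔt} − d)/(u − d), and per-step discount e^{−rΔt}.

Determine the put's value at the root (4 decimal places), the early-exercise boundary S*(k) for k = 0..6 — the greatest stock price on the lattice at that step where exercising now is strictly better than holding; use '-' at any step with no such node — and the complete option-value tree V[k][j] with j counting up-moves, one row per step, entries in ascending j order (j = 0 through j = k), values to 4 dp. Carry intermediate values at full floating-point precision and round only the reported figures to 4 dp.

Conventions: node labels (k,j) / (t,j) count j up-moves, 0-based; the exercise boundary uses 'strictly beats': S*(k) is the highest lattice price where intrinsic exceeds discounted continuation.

price = 28.8295
boundary = - - 73.3933 86.3100 73.3933 86.3100 101.5000
tree:
28.8295
39.6041 18.7752
52.4467 27.7559 10.2585
63.4303 39.5300 16.6716 4.0950
72.7702 52.4467 26.2456 7.5055 0.7819
80.7124 63.4303 39.5300 13.6079 1.5821 0.0000
87.4659 72.7702 52.4467 24.3400 3.2011 0.0000 0.0000
93.2088 80.7124 63.4303 39.5300 6.4767 0.0000 0.0000 0.0000

Δt=0.23843  u=1.17599  d=0.85035  q=0.49935  discount=0.98721
step 7 (expiry): payoffs max(K−S,0) = 93.2088 80.7124 63.4303 39.5300 6.4767 0.0000 0.0000 0.0000
step 6: (k=6,j=0): S=38.3741, K−S=87.4659, hold=85.8561 ⇒ V=87.4659 exercise | (k=6,j=1): S=53.0698, K−S=72.7702, hold=71.1604 ⇒ V=72.7702 exercise | (k=6,j=2): S=73.3933, K−S=52.4467, hold=50.8368 ⇒ V=52.4467 exercise | (k=6,j=3): S=101.5000, K−S=24.3400, hold=22.7302 ⇒ V=24.3400 exercise | (k=6,j=4): S=140.3704, K−S=0.0000, hold=3.2011 ⇒ V=3.2011 continue | (k=6,j=5): S=194.1265, K−S=0.0000, hold=0.0000 ⇒ V=0.0000 continue | (k=6,j=6): S=268.4690, K−S=0.0000, hold=0.0000 ⇒ V=0.0000 continue  boundary S*=101.5000
step 5: (k=5,j=0): S=45.1276, K−S=80.7124, hold=79.1025 ⇒ V=80.7124 exercise | (k=5,j=1): S=62.4097, K−S=63.4303, hold=61.8205 ⇒ V=63.4303 exercise | (k=5,j=2): S=86.3100, K−S=39.5300, hold=37.9201 ⇒ V=39.5300 exercise | (k=5,j=3): S=119.3633, K−S=6.4767, hold=13.6079 ⇒ V=13.6079 continue | (k=5,j=4): S=165.0745, K−S=0.0000, hold=1.5821 ⇒ V=1.5821 continue | (k=5,j=5): S=228.2913, K−S=0.0000, hold=0.0000 ⇒ V=0.0000 continue  boundary S*=86.3100
step 4: (k=4,j=0): S=53.0698, K−S=72.7702, hold=71.1604 ⇒ V=72.7702 exercise | (k=4,j=1): S=73.3933, K−S=52.4467, hold=50.8368 ⇒ V=52.4467 exercise | (k=4,j=2): S=101.5000, K−S=24.3400, hold=26.2456 ⇒ V=26.2456 continue | (k=4,j=3): S=140.3704, K−S=0.0000, hold=7.5055 ⇒ V=7.5055 continue | (k=4,j=4): S=194.1265, K−S=0.0000, hold=0.7819 ⇒ V=0.7819 continue  boundary S*=73.3933
step 3: (k=3,j=0): S=62.4097, K−S=63.4303, hold=61.8205 ⇒ V=63.4303 exercise | (k=3,j=1): S=86.3100, K−S=39.5300, hold=38.8595 ⇒ V=39.5300 exercise | (k=3,j=2): S=119.3633, K−S=6.4767, hold=16.6716 ⇒ V=16.6716 continue | (k=3,j=3): S=165.0745, K−S=0.0000, hold=4.0950 ⇒ V=4.0950 continue  boundary S*=86.3100
step 2: (k=2,j=0): S=73.3933, K−S=52.4467, hold=50.8368 ⇒ V=52.4467 exercise | (k=2,j=1): S=101.5000, K−S=24.3400, hold=27.7559 ⇒ V=27.7559 continue | (k=2,j=2): S=140.3704, K−S=0.0000, hold=10.2585 ⇒ V=10.2585 continue  boundary S*=73.3933
step 1: (k=1,j=0): S=86.3100, K−S=39.5300, hold=39.6041 ⇒ V=39.6041 continue | (k=1,j=1): S=119.3633, K−S=6.4767, hold=18.7752 ⇒ V=18.7752 continue  boundary S*=-
step 0: (k=0,j=0): S=101.5000, K−S=24.3400, hold=28.8295 ⇒ V=28.8295 continue  boundary S*=-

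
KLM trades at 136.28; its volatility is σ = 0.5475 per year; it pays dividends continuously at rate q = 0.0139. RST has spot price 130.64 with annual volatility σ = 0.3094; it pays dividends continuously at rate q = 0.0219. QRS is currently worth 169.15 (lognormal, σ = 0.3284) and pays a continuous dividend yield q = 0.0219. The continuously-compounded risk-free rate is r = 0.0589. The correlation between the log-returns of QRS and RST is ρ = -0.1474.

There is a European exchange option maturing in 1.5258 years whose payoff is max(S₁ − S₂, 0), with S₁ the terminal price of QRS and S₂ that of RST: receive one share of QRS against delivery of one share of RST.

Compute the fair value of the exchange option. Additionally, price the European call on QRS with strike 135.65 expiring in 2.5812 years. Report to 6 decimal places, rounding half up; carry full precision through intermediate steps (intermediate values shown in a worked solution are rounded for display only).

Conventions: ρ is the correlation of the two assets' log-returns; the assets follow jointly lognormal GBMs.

σ_eff = √(σ₁² + σ₂² − 2ρσ₁σ₂) = √(0.3284² + 0.3094² − 2·-0.1474·0.3284·0.3094) = 0.483248
d₁ = (ln(S₁/S₂) + (q₂ − q₁ + σ_eff²/2)T) / (σ_eff√T) = (ln(169.15/130.64) + (0.0219 − 0.0219 + 0.116764)·1.5258) / 0.596924 = 0.731248
d₂ = d₁ − σ_eff√T = 0.731248 − 0.596924 = 0.134324
N(d₁) = 0.767686,  N(d₂) = 0.553427
V = S₁·e^{−q₁T}·N(d₁) − S₂·e^{−q₂T}·N(d₂) = 125.586740 − 69.923722 = 55.663019
[vanilla: QRS call K=135.65]
σ√T = 0.3284·√2.5812 = 0.527611
d₁ = (ln(S/K) + (r−q+σ²/2)T) / (σ√T) = (ln(169.15/135.65) + (0.0589−0.0219+0.3284²/2)·2.5812) / 0.527611 = (0.220708 + 0.234691) / 0.527611 = 0.863134
d₂ = d₁ − σ√T = 0.863134 − 0.527611 = 0.335523
e^{−rT} = 0.858960
e^{−qT} = 0.945040
N(d₁) = 0.805968,  N(d₂) = 0.631385
price = S·e^{−qT}·N(d₁) − K·e^{−rT}·N(d₂) = 128.836793 − 73.567636 = 55.269157

exchange price = 55.663019
price(QRS call K=135.65) = 55.269157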